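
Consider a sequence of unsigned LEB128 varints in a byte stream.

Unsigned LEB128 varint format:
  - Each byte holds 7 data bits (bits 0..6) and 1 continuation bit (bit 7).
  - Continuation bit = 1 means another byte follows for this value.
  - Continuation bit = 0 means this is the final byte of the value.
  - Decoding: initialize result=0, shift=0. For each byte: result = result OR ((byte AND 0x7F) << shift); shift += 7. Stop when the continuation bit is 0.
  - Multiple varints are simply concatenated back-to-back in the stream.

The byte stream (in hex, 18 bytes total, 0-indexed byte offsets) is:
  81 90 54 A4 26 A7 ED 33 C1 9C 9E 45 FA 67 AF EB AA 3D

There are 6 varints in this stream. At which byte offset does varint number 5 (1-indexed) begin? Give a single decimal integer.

  byte[0]=0x81 cont=1 payload=0x01=1: acc |= 1<<0 -> acc=1 shift=7
  byte[1]=0x90 cont=1 payload=0x10=16: acc |= 16<<7 -> acc=2049 shift=14
  byte[2]=0x54 cont=0 payload=0x54=84: acc |= 84<<14 -> acc=1378305 shift=21 [end]
Varint 1: bytes[0:3] = 81 90 54 -> value 1378305 (3 byte(s))
  byte[3]=0xA4 cont=1 payload=0x24=36: acc |= 36<<0 -> acc=36 shift=7
  byte[4]=0x26 cont=0 payload=0x26=38: acc |= 38<<7 -> acc=4900 shift=14 [end]
Varint 2: bytes[3:5] = A4 26 -> value 4900 (2 byte(s))
  byte[5]=0xA7 cont=1 payload=0x27=39: acc |= 39<<0 -> acc=39 shift=7
  byte[6]=0xED cont=1 payload=0x6D=109: acc |= 109<<7 -> acc=13991 shift=14
  byte[7]=0x33 cont=0 payload=0x33=51: acc |= 51<<14 -> acc=849575 shift=21 [end]
Varint 3: bytes[5:8] = A7 ED 33 -> value 849575 (3 byte(s))
  byte[8]=0xC1 cont=1 payload=0x41=65: acc |= 65<<0 -> acc=65 shift=7
  byte[9]=0x9C cont=1 payload=0x1C=28: acc |= 28<<7 -> acc=3649 shift=14
  byte[10]=0x9E cont=1 payload=0x1E=30: acc |= 30<<14 -> acc=495169 shift=21
  byte[11]=0x45 cont=0 payload=0x45=69: acc |= 69<<21 -> acc=145198657 shift=28 [end]
Varint 4: bytes[8:12] = C1 9C 9E 45 -> value 145198657 (4 byte(s))
  byte[12]=0xFA cont=1 payload=0x7A=122: acc |= 122<<0 -> acc=122 shift=7
  byte[13]=0x67 cont=0 payload=0x67=103: acc |= 103<<7 -> acc=13306 shift=14 [end]
Varint 5: bytes[12:14] = FA 67 -> value 13306 (2 byte(s))
  byte[14]=0xAF cont=1 payload=0x2F=47: acc |= 47<<0 -> acc=47 shift=7
  byte[15]=0xEB cont=1 payload=0x6B=107: acc |= 107<<7 -> acc=13743 shift=14
  byte[16]=0xAA cont=1 payload=0x2A=42: acc |= 42<<14 -> acc=701871 shift=21
  byte[17]=0x3D cont=0 payload=0x3D=61: acc |= 61<<21 -> acc=128628143 shift=28 [end]
Varint 6: bytes[14:18] = AF EB AA 3D -> value 128628143 (4 byte(s))

Answer: 12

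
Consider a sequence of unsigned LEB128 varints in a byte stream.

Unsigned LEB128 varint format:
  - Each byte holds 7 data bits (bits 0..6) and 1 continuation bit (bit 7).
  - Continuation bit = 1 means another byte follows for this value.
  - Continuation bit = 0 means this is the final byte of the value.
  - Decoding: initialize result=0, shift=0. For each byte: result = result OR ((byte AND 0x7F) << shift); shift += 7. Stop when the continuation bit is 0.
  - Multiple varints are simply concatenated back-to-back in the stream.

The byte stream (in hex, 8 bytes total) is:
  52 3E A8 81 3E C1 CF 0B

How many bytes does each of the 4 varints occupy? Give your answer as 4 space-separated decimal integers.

Answer: 1 1 3 3

Derivation:
  byte[0]=0x52 cont=0 payload=0x52=82: acc |= 82<<0 -> acc=82 shift=7 [end]
Varint 1: bytes[0:1] = 52 -> value 82 (1 byte(s))
  byte[1]=0x3E cont=0 payload=0x3E=62: acc |= 62<<0 -> acc=62 shift=7 [end]
Varint 2: bytes[1:2] = 3E -> value 62 (1 byte(s))
  byte[2]=0xA8 cont=1 payload=0x28=40: acc |= 40<<0 -> acc=40 shift=7
  byte[3]=0x81 cont=1 payload=0x01=1: acc |= 1<<7 -> acc=168 shift=14
  byte[4]=0x3E cont=0 payload=0x3E=62: acc |= 62<<14 -> acc=1015976 shift=21 [end]
Varint 3: bytes[2:5] = A8 81 3E -> value 1015976 (3 byte(s))
  byte[5]=0xC1 cont=1 payload=0x41=65: acc |= 65<<0 -> acc=65 shift=7
  byte[6]=0xCF cont=1 payload=0x4F=79: acc |= 79<<7 -> acc=10177 shift=14
  byte[7]=0x0B cont=0 payload=0x0B=11: acc |= 11<<14 -> acc=190401 shift=21 [end]
Varint 4: bytes[5:8] = C1 CF 0B -> value 190401 (3 byte(s))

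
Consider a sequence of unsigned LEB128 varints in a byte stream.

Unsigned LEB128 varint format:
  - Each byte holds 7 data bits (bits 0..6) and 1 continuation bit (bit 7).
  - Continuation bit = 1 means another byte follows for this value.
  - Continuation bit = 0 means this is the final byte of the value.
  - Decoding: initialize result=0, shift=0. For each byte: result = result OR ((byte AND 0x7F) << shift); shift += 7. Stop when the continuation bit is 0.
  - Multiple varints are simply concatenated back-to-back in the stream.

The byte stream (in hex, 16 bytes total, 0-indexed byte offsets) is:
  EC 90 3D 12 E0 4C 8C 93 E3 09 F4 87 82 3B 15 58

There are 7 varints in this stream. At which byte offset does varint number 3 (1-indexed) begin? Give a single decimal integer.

  byte[0]=0xEC cont=1 payload=0x6C=108: acc |= 108<<0 -> acc=108 shift=7
  byte[1]=0x90 cont=1 payload=0x10=16: acc |= 16<<7 -> acc=2156 shift=14
  byte[2]=0x3D cont=0 payload=0x3D=61: acc |= 61<<14 -> acc=1001580 shift=21 [end]
Varint 1: bytes[0:3] = EC 90 3D -> value 1001580 (3 byte(s))
  byte[3]=0x12 cont=0 payload=0x12=18: acc |= 18<<0 -> acc=18 shift=7 [end]
Varint 2: bytes[3:4] = 12 -> value 18 (1 byte(s))
  byte[4]=0xE0 cont=1 payload=0x60=96: acc |= 96<<0 -> acc=96 shift=7
  byte[5]=0x4C cont=0 payload=0x4C=76: acc |= 76<<7 -> acc=9824 shift=14 [end]
Varint 3: bytes[4:6] = E0 4C -> value 9824 (2 byte(s))
  byte[6]=0x8C cont=1 payload=0x0C=12: acc |= 12<<0 -> acc=12 shift=7
  byte[7]=0x93 cont=1 payload=0x13=19: acc |= 19<<7 -> acc=2444 shift=14
  byte[8]=0xE3 cont=1 payload=0x63=99: acc |= 99<<14 -> acc=1624460 shift=21
  byte[9]=0x09 cont=0 payload=0x09=9: acc |= 9<<21 -> acc=20498828 shift=28 [end]
Varint 4: bytes[6:10] = 8C 93 E3 09 -> value 20498828 (4 byte(s))
  byte[10]=0xF4 cont=1 payload=0x74=116: acc |= 116<<0 -> acc=116 shift=7
  byte[11]=0x87 cont=1 payload=0x07=7: acc |= 7<<7 -> acc=1012 shift=14
  byte[12]=0x82 cont=1 payload=0x02=2: acc |= 2<<14 -> acc=33780 shift=21
  byte[13]=0x3B cont=0 payload=0x3B=59: acc |= 59<<21 -> acc=123765748 shift=28 [end]
Varint 5: bytes[10:14] = F4 87 82 3B -> value 123765748 (4 byte(s))
  byte[14]=0x15 cont=0 payload=0x15=21: acc |= 21<<0 -> acc=21 shift=7 [end]
Varint 6: bytes[14:15] = 15 -> value 21 (1 byte(s))
  byte[15]=0x58 cont=0 payload=0x58=88: acc |= 88<<0 -> acc=88 shift=7 [end]
Varint 7: bytes[15:16] = 58 -> value 88 (1 byte(s))

Answer: 4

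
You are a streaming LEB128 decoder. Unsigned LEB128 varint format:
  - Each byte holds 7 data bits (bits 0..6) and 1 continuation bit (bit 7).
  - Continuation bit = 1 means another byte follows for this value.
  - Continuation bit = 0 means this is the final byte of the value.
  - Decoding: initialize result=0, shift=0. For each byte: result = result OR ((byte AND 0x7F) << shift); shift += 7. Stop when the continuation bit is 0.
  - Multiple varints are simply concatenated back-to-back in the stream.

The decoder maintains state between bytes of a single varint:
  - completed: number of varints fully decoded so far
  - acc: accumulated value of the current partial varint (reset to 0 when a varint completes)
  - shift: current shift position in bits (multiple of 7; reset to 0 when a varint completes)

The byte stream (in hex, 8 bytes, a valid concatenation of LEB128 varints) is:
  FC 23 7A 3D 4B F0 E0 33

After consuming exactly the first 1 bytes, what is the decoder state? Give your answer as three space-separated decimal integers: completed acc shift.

Answer: 0 124 7

Derivation:
byte[0]=0xFC cont=1 payload=0x7C: acc |= 124<<0 -> completed=0 acc=124 shift=7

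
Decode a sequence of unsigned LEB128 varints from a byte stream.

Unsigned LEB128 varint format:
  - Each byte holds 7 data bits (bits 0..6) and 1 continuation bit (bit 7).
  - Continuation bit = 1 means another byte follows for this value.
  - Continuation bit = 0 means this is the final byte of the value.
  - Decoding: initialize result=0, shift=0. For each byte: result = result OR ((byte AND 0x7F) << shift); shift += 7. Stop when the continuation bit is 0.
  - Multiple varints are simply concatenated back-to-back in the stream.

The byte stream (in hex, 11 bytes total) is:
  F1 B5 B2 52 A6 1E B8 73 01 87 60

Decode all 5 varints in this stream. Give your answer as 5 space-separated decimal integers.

Answer: 172792561 3878 14776 1 12295

Derivation:
  byte[0]=0xF1 cont=1 payload=0x71=113: acc |= 113<<0 -> acc=113 shift=7
  byte[1]=0xB5 cont=1 payload=0x35=53: acc |= 53<<7 -> acc=6897 shift=14
  byte[2]=0xB2 cont=1 payload=0x32=50: acc |= 50<<14 -> acc=826097 shift=21
  byte[3]=0x52 cont=0 payload=0x52=82: acc |= 82<<21 -> acc=172792561 shift=28 [end]
Varint 1: bytes[0:4] = F1 B5 B2 52 -> value 172792561 (4 byte(s))
  byte[4]=0xA6 cont=1 payload=0x26=38: acc |= 38<<0 -> acc=38 shift=7
  byte[5]=0x1E cont=0 payload=0x1E=30: acc |= 30<<7 -> acc=3878 shift=14 [end]
Varint 2: bytes[4:6] = A6 1E -> value 3878 (2 byte(s))
  byte[6]=0xB8 cont=1 payload=0x38=56: acc |= 56<<0 -> acc=56 shift=7
  byte[7]=0x73 cont=0 payload=0x73=115: acc |= 115<<7 -> acc=14776 shift=14 [end]
Varint 3: bytes[6:8] = B8 73 -> value 14776 (2 byte(s))
  byte[8]=0x01 cont=0 payload=0x01=1: acc |= 1<<0 -> acc=1 shift=7 [end]
Varint 4: bytes[8:9] = 01 -> value 1 (1 byte(s))
  byte[9]=0x87 cont=1 payload=0x07=7: acc |= 7<<0 -> acc=7 shift=7
  byte[10]=0x60 cont=0 payload=0x60=96: acc |= 96<<7 -> acc=12295 shift=14 [end]
Varint 5: bytes[9:11] = 87 60 -> value 12295 (2 byte(s))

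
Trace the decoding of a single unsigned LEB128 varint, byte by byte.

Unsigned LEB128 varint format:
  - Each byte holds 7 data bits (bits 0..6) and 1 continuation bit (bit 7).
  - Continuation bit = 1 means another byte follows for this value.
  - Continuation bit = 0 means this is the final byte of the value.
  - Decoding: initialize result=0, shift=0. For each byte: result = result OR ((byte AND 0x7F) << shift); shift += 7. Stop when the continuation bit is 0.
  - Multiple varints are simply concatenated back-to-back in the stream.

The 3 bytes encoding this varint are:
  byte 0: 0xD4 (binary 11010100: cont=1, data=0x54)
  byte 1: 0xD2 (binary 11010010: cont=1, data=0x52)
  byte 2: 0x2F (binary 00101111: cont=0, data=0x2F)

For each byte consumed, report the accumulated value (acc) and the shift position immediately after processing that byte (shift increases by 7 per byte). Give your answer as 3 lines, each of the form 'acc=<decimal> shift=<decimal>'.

byte 0=0xD4: payload=0x54=84, contrib = 84<<0 = 84; acc -> 84, shift -> 7
byte 1=0xD2: payload=0x52=82, contrib = 82<<7 = 10496; acc -> 10580, shift -> 14
byte 2=0x2F: payload=0x2F=47, contrib = 47<<14 = 770048; acc -> 780628, shift -> 21

Answer: acc=84 shift=7
acc=10580 shift=14
acc=780628 shift=21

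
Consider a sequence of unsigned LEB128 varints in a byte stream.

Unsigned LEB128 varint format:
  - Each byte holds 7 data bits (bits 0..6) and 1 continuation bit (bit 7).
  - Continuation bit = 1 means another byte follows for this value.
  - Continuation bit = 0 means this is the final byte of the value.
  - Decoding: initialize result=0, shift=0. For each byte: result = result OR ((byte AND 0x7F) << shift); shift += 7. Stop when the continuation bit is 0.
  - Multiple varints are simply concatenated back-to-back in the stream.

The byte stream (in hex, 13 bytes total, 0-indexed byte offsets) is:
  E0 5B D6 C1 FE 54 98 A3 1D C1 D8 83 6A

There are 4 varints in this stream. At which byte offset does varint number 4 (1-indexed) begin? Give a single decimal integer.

Answer: 9

Derivation:
  byte[0]=0xE0 cont=1 payload=0x60=96: acc |= 96<<0 -> acc=96 shift=7
  byte[1]=0x5B cont=0 payload=0x5B=91: acc |= 91<<7 -> acc=11744 shift=14 [end]
Varint 1: bytes[0:2] = E0 5B -> value 11744 (2 byte(s))
  byte[2]=0xD6 cont=1 payload=0x56=86: acc |= 86<<0 -> acc=86 shift=7
  byte[3]=0xC1 cont=1 payload=0x41=65: acc |= 65<<7 -> acc=8406 shift=14
  byte[4]=0xFE cont=1 payload=0x7E=126: acc |= 126<<14 -> acc=2072790 shift=21
  byte[5]=0x54 cont=0 payload=0x54=84: acc |= 84<<21 -> acc=178233558 shift=28 [end]
Varint 2: bytes[2:6] = D6 C1 FE 54 -> value 178233558 (4 byte(s))
  byte[6]=0x98 cont=1 payload=0x18=24: acc |= 24<<0 -> acc=24 shift=7
  byte[7]=0xA3 cont=1 payload=0x23=35: acc |= 35<<7 -> acc=4504 shift=14
  byte[8]=0x1D cont=0 payload=0x1D=29: acc |= 29<<14 -> acc=479640 shift=21 [end]
Varint 3: bytes[6:9] = 98 A3 1D -> value 479640 (3 byte(s))
  byte[9]=0xC1 cont=1 payload=0x41=65: acc |= 65<<0 -> acc=65 shift=7
  byte[10]=0xD8 cont=1 payload=0x58=88: acc |= 88<<7 -> acc=11329 shift=14
  byte[11]=0x83 cont=1 payload=0x03=3: acc |= 3<<14 -> acc=60481 shift=21
  byte[12]=0x6A cont=0 payload=0x6A=106: acc |= 106<<21 -> acc=222358593 shift=28 [end]
Varint 4: bytes[9:13] = C1 D8 83 6A -> value 222358593 (4 byte(s))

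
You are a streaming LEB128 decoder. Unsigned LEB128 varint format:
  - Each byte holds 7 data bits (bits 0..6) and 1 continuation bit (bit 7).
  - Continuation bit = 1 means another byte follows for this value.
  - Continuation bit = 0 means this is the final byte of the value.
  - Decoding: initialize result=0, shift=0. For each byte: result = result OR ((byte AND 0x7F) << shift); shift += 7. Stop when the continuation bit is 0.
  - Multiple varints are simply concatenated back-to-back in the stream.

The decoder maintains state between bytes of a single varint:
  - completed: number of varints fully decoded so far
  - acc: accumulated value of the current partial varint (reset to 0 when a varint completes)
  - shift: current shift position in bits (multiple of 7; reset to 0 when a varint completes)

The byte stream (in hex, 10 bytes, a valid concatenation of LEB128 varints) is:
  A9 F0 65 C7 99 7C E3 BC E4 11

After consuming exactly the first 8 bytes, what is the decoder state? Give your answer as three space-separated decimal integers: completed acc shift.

byte[0]=0xA9 cont=1 payload=0x29: acc |= 41<<0 -> completed=0 acc=41 shift=7
byte[1]=0xF0 cont=1 payload=0x70: acc |= 112<<7 -> completed=0 acc=14377 shift=14
byte[2]=0x65 cont=0 payload=0x65: varint #1 complete (value=1669161); reset -> completed=1 acc=0 shift=0
byte[3]=0xC7 cont=1 payload=0x47: acc |= 71<<0 -> completed=1 acc=71 shift=7
byte[4]=0x99 cont=1 payload=0x19: acc |= 25<<7 -> completed=1 acc=3271 shift=14
byte[5]=0x7C cont=0 payload=0x7C: varint #2 complete (value=2034887); reset -> completed=2 acc=0 shift=0
byte[6]=0xE3 cont=1 payload=0x63: acc |= 99<<0 -> completed=2 acc=99 shift=7
byte[7]=0xBC cont=1 payload=0x3C: acc |= 60<<7 -> completed=2 acc=7779 shift=14

Answer: 2 7779 14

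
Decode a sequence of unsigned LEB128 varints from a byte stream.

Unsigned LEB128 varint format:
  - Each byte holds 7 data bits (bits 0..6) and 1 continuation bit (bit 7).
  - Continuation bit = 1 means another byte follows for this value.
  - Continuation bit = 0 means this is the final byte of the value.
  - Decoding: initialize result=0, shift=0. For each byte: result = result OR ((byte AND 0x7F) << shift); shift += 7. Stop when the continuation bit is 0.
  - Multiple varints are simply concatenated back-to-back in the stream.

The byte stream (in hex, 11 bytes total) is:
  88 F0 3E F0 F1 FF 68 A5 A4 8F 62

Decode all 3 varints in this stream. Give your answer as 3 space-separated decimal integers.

  byte[0]=0x88 cont=1 payload=0x08=8: acc |= 8<<0 -> acc=8 shift=7
  byte[1]=0xF0 cont=1 payload=0x70=112: acc |= 112<<7 -> acc=14344 shift=14
  byte[2]=0x3E cont=0 payload=0x3E=62: acc |= 62<<14 -> acc=1030152 shift=21 [end]
Varint 1: bytes[0:3] = 88 F0 3E -> value 1030152 (3 byte(s))
  byte[3]=0xF0 cont=1 payload=0x70=112: acc |= 112<<0 -> acc=112 shift=7
  byte[4]=0xF1 cont=1 payload=0x71=113: acc |= 113<<7 -> acc=14576 shift=14
  byte[5]=0xFF cont=1 payload=0x7F=127: acc |= 127<<14 -> acc=2095344 shift=21
  byte[6]=0x68 cont=0 payload=0x68=104: acc |= 104<<21 -> acc=220199152 shift=28 [end]
Varint 2: bytes[3:7] = F0 F1 FF 68 -> value 220199152 (4 byte(s))
  byte[7]=0xA5 cont=1 payload=0x25=37: acc |= 37<<0 -> acc=37 shift=7
  byte[8]=0xA4 cont=1 payload=0x24=36: acc |= 36<<7 -> acc=4645 shift=14
  byte[9]=0x8F cont=1 payload=0x0F=15: acc |= 15<<14 -> acc=250405 shift=21
  byte[10]=0x62 cont=0 payload=0x62=98: acc |= 98<<21 -> acc=205771301 shift=28 [end]
Varint 3: bytes[7:11] = A5 A4 8F 62 -> value 205771301 (4 byte(s))

Answer: 1030152 220199152 205771301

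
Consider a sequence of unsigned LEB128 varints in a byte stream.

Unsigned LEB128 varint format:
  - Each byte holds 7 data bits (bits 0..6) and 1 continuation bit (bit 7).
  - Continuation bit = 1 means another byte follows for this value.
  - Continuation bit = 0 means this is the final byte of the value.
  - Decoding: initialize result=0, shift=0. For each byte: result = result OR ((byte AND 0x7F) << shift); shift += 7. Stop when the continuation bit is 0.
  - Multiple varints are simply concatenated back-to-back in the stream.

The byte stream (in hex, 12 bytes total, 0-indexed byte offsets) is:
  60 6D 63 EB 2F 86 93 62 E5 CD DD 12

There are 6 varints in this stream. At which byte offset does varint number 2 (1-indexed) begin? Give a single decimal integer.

  byte[0]=0x60 cont=0 payload=0x60=96: acc |= 96<<0 -> acc=96 shift=7 [end]
Varint 1: bytes[0:1] = 60 -> value 96 (1 byte(s))
  byte[1]=0x6D cont=0 payload=0x6D=109: acc |= 109<<0 -> acc=109 shift=7 [end]
Varint 2: bytes[1:2] = 6D -> value 109 (1 byte(s))
  byte[2]=0x63 cont=0 payload=0x63=99: acc |= 99<<0 -> acc=99 shift=7 [end]
Varint 3: bytes[2:3] = 63 -> value 99 (1 byte(s))
  byte[3]=0xEB cont=1 payload=0x6B=107: acc |= 107<<0 -> acc=107 shift=7
  byte[4]=0x2F cont=0 payload=0x2F=47: acc |= 47<<7 -> acc=6123 shift=14 [end]
Varint 4: bytes[3:5] = EB 2F -> value 6123 (2 byte(s))
  byte[5]=0x86 cont=1 payload=0x06=6: acc |= 6<<0 -> acc=6 shift=7
  byte[6]=0x93 cont=1 payload=0x13=19: acc |= 19<<7 -> acc=2438 shift=14
  byte[7]=0x62 cont=0 payload=0x62=98: acc |= 98<<14 -> acc=1608070 shift=21 [end]
Varint 5: bytes[5:8] = 86 93 62 -> value 1608070 (3 byte(s))
  byte[8]=0xE5 cont=1 payload=0x65=101: acc |= 101<<0 -> acc=101 shift=7
  byte[9]=0xCD cont=1 payload=0x4D=77: acc |= 77<<7 -> acc=9957 shift=14
  byte[10]=0xDD cont=1 payload=0x5D=93: acc |= 93<<14 -> acc=1533669 shift=21
  byte[11]=0x12 cont=0 payload=0x12=18: acc |= 18<<21 -> acc=39282405 shift=28 [end]
Varint 6: bytes[8:12] = E5 CD DD 12 -> value 39282405 (4 byte(s))

Answer: 1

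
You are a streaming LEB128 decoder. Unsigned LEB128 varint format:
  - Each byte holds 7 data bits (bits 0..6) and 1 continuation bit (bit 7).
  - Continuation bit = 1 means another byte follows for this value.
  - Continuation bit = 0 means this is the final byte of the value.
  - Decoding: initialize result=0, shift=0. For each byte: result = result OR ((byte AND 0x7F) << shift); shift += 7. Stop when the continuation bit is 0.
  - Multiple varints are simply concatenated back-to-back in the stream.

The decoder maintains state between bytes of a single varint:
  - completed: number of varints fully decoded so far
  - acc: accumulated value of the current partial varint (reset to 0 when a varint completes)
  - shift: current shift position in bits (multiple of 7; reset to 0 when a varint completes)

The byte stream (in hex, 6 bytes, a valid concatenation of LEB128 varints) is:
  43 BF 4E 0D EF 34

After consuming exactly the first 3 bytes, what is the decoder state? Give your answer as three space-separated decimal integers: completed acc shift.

byte[0]=0x43 cont=0 payload=0x43: varint #1 complete (value=67); reset -> completed=1 acc=0 shift=0
byte[1]=0xBF cont=1 payload=0x3F: acc |= 63<<0 -> completed=1 acc=63 shift=7
byte[2]=0x4E cont=0 payload=0x4E: varint #2 complete (value=10047); reset -> completed=2 acc=0 shift=0

Answer: 2 0 0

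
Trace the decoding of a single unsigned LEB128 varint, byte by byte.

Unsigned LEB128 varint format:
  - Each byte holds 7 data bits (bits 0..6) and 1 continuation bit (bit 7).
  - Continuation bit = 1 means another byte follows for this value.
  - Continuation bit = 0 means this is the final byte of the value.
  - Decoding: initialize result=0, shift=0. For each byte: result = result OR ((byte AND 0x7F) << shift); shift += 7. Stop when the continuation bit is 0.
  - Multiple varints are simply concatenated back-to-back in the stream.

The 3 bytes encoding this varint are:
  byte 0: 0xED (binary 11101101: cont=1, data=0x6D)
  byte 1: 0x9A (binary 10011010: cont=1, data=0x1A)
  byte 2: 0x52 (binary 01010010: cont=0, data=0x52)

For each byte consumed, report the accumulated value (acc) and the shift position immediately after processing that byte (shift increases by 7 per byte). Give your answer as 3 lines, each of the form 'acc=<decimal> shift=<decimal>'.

Answer: acc=109 shift=7
acc=3437 shift=14
acc=1346925 shift=21

Derivation:
byte 0=0xED: payload=0x6D=109, contrib = 109<<0 = 109; acc -> 109, shift -> 7
byte 1=0x9A: payload=0x1A=26, contrib = 26<<7 = 3328; acc -> 3437, shift -> 14
byte 2=0x52: payload=0x52=82, contrib = 82<<14 = 1343488; acc -> 1346925, shift -> 21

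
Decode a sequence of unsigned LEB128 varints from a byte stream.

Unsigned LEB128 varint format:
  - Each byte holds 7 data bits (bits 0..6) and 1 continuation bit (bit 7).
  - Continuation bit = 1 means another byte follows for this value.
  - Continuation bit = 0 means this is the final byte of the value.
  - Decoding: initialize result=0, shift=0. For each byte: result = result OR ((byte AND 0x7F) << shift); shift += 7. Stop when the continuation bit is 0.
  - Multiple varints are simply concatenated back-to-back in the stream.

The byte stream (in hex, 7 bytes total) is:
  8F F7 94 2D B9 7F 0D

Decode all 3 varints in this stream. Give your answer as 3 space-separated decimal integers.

Answer: 94714767 16313 13

Derivation:
  byte[0]=0x8F cont=1 payload=0x0F=15: acc |= 15<<0 -> acc=15 shift=7
  byte[1]=0xF7 cont=1 payload=0x77=119: acc |= 119<<7 -> acc=15247 shift=14
  byte[2]=0x94 cont=1 payload=0x14=20: acc |= 20<<14 -> acc=342927 shift=21
  byte[3]=0x2D cont=0 payload=0x2D=45: acc |= 45<<21 -> acc=94714767 shift=28 [end]
Varint 1: bytes[0:4] = 8F F7 94 2D -> value 94714767 (4 byte(s))
  byte[4]=0xB9 cont=1 payload=0x39=57: acc |= 57<<0 -> acc=57 shift=7
  byte[5]=0x7F cont=0 payload=0x7F=127: acc |= 127<<7 -> acc=16313 shift=14 [end]
Varint 2: bytes[4:6] = B9 7F -> value 16313 (2 byte(s))
  byte[6]=0x0D cont=0 payload=0x0D=13: acc |= 13<<0 -> acc=13 shift=7 [end]
Varint 3: bytes[6:7] = 0D -> value 13 (1 byte(s))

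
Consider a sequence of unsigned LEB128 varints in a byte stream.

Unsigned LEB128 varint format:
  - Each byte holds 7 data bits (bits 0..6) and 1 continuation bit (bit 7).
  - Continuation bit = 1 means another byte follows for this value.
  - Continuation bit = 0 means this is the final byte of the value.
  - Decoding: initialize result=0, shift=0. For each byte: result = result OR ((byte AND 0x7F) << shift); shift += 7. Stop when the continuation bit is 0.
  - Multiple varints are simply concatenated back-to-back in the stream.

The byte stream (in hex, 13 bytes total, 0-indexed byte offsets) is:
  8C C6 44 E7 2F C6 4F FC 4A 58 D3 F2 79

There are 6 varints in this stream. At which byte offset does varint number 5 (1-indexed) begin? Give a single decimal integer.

Answer: 9

Derivation:
  byte[0]=0x8C cont=1 payload=0x0C=12: acc |= 12<<0 -> acc=12 shift=7
  byte[1]=0xC6 cont=1 payload=0x46=70: acc |= 70<<7 -> acc=8972 shift=14
  byte[2]=0x44 cont=0 payload=0x44=68: acc |= 68<<14 -> acc=1123084 shift=21 [end]
Varint 1: bytes[0:3] = 8C C6 44 -> value 1123084 (3 byte(s))
  byte[3]=0xE7 cont=1 payload=0x67=103: acc |= 103<<0 -> acc=103 shift=7
  byte[4]=0x2F cont=0 payload=0x2F=47: acc |= 47<<7 -> acc=6119 shift=14 [end]
Varint 2: bytes[3:5] = E7 2F -> value 6119 (2 byte(s))
  byte[5]=0xC6 cont=1 payload=0x46=70: acc |= 70<<0 -> acc=70 shift=7
  byte[6]=0x4F cont=0 payload=0x4F=79: acc |= 79<<7 -> acc=10182 shift=14 [end]
Varint 3: bytes[5:7] = C6 4F -> value 10182 (2 byte(s))
  byte[7]=0xFC cont=1 payload=0x7C=124: acc |= 124<<0 -> acc=124 shift=7
  byte[8]=0x4A cont=0 payload=0x4A=74: acc |= 74<<7 -> acc=9596 shift=14 [end]
Varint 4: bytes[7:9] = FC 4A -> value 9596 (2 byte(s))
  byte[9]=0x58 cont=0 payload=0x58=88: acc |= 88<<0 -> acc=88 shift=7 [end]
Varint 5: bytes[9:10] = 58 -> value 88 (1 byte(s))
  byte[10]=0xD3 cont=1 payload=0x53=83: acc |= 83<<0 -> acc=83 shift=7
  byte[11]=0xF2 cont=1 payload=0x72=114: acc |= 114<<7 -> acc=14675 shift=14
  byte[12]=0x79 cont=0 payload=0x79=121: acc |= 121<<14 -> acc=1997139 shift=21 [end]
Varint 6: bytes[10:13] = D3 F2 79 -> value 1997139 (3 byte(s))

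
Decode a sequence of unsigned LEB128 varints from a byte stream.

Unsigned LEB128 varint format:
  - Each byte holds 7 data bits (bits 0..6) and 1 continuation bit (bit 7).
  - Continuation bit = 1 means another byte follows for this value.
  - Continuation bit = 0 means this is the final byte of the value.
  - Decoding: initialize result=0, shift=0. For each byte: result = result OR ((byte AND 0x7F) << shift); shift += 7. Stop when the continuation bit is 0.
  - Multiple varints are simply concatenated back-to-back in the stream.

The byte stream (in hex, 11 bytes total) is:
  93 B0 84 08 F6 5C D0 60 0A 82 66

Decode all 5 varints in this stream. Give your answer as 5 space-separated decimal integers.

Answer: 16848915 11894 12368 10 13058

Derivation:
  byte[0]=0x93 cont=1 payload=0x13=19: acc |= 19<<0 -> acc=19 shift=7
  byte[1]=0xB0 cont=1 payload=0x30=48: acc |= 48<<7 -> acc=6163 shift=14
  byte[2]=0x84 cont=1 payload=0x04=4: acc |= 4<<14 -> acc=71699 shift=21
  byte[3]=0x08 cont=0 payload=0x08=8: acc |= 8<<21 -> acc=16848915 shift=28 [end]
Varint 1: bytes[0:4] = 93 B0 84 08 -> value 16848915 (4 byte(s))
  byte[4]=0xF6 cont=1 payload=0x76=118: acc |= 118<<0 -> acc=118 shift=7
  byte[5]=0x5C cont=0 payload=0x5C=92: acc |= 92<<7 -> acc=11894 shift=14 [end]
Varint 2: bytes[4:6] = F6 5C -> value 11894 (2 byte(s))
  byte[6]=0xD0 cont=1 payload=0x50=80: acc |= 80<<0 -> acc=80 shift=7
  byte[7]=0x60 cont=0 payload=0x60=96: acc |= 96<<7 -> acc=12368 shift=14 [end]
Varint 3: bytes[6:8] = D0 60 -> value 12368 (2 byte(s))
  byte[8]=0x0A cont=0 payload=0x0A=10: acc |= 10<<0 -> acc=10 shift=7 [end]
Varint 4: bytes[8:9] = 0A -> value 10 (1 byte(s))
  byte[9]=0x82 cont=1 payload=0x02=2: acc |= 2<<0 -> acc=2 shift=7
  byte[10]=0x66 cont=0 payload=0x66=102: acc |= 102<<7 -> acc=13058 shift=14 [end]
Varint 5: bytes[9:11] = 82 66 -> value 13058 (2 byte(s))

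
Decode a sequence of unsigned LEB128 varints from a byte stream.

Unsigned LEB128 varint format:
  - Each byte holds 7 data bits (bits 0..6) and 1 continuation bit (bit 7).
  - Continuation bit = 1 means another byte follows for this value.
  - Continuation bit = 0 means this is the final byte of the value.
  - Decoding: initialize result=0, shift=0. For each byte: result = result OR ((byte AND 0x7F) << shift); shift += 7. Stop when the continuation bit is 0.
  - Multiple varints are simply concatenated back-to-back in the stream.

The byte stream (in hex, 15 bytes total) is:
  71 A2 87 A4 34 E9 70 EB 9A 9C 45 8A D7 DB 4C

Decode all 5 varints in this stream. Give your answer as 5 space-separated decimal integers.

Answer: 113 109642658 14441 145165675 160885642

Derivation:
  byte[0]=0x71 cont=0 payload=0x71=113: acc |= 113<<0 -> acc=113 shift=7 [end]
Varint 1: bytes[0:1] = 71 -> value 113 (1 byte(s))
  byte[1]=0xA2 cont=1 payload=0x22=34: acc |= 34<<0 -> acc=34 shift=7
  byte[2]=0x87 cont=1 payload=0x07=7: acc |= 7<<7 -> acc=930 shift=14
  byte[3]=0xA4 cont=1 payload=0x24=36: acc |= 36<<14 -> acc=590754 shift=21
  byte[4]=0x34 cont=0 payload=0x34=52: acc |= 52<<21 -> acc=109642658 shift=28 [end]
Varint 2: bytes[1:5] = A2 87 A4 34 -> value 109642658 (4 byte(s))
  byte[5]=0xE9 cont=1 payload=0x69=105: acc |= 105<<0 -> acc=105 shift=7
  byte[6]=0x70 cont=0 payload=0x70=112: acc |= 112<<7 -> acc=14441 shift=14 [end]
Varint 3: bytes[5:7] = E9 70 -> value 14441 (2 byte(s))
  byte[7]=0xEB cont=1 payload=0x6B=107: acc |= 107<<0 -> acc=107 shift=7
  byte[8]=0x9A cont=1 payload=0x1A=26: acc |= 26<<7 -> acc=3435 shift=14
  byte[9]=0x9C cont=1 payload=0x1C=28: acc |= 28<<14 -> acc=462187 shift=21
  byte[10]=0x45 cont=0 payload=0x45=69: acc |= 69<<21 -> acc=145165675 shift=28 [end]
Varint 4: bytes[7:11] = EB 9A 9C 45 -> value 145165675 (4 byte(s))
  byte[11]=0x8A cont=1 payload=0x0A=10: acc |= 10<<0 -> acc=10 shift=7
  byte[12]=0xD7 cont=1 payload=0x57=87: acc |= 87<<7 -> acc=11146 shift=14
  byte[13]=0xDB cont=1 payload=0x5B=91: acc |= 91<<14 -> acc=1502090 shift=21
  byte[14]=0x4C cont=0 payload=0x4C=76: acc |= 76<<21 -> acc=160885642 shift=28 [end]
Varint 5: bytes[11:15] = 8A D7 DB 4C -> value 160885642 (4 byte(s))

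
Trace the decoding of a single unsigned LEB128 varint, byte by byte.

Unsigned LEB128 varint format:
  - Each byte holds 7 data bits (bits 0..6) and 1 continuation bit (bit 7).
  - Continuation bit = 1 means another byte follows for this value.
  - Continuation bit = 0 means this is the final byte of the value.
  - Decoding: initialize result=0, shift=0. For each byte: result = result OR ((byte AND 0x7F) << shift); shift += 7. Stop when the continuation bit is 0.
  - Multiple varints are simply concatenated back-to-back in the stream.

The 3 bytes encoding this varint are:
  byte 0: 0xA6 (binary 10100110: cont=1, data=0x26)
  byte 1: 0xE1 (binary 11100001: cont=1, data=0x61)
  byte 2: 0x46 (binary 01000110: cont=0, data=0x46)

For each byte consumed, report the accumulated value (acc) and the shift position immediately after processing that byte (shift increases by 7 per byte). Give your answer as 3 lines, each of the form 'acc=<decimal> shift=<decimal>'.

Answer: acc=38 shift=7
acc=12454 shift=14
acc=1159334 shift=21

Derivation:
byte 0=0xA6: payload=0x26=38, contrib = 38<<0 = 38; acc -> 38, shift -> 7
byte 1=0xE1: payload=0x61=97, contrib = 97<<7 = 12416; acc -> 12454, shift -> 14
byte 2=0x46: payload=0x46=70, contrib = 70<<14 = 1146880; acc -> 1159334, shift -> 21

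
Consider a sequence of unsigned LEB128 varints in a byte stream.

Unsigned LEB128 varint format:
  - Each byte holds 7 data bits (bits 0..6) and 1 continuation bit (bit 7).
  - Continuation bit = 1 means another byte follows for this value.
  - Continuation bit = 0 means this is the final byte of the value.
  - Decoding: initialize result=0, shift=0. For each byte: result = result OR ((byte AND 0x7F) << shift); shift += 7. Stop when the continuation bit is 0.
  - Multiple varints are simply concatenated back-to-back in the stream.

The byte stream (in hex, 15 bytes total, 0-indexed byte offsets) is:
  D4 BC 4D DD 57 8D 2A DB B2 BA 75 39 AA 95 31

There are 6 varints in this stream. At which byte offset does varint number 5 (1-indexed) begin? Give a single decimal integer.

Answer: 11

Derivation:
  byte[0]=0xD4 cont=1 payload=0x54=84: acc |= 84<<0 -> acc=84 shift=7
  byte[1]=0xBC cont=1 payload=0x3C=60: acc |= 60<<7 -> acc=7764 shift=14
  byte[2]=0x4D cont=0 payload=0x4D=77: acc |= 77<<14 -> acc=1269332 shift=21 [end]
Varint 1: bytes[0:3] = D4 BC 4D -> value 1269332 (3 byte(s))
  byte[3]=0xDD cont=1 payload=0x5D=93: acc |= 93<<0 -> acc=93 shift=7
  byte[4]=0x57 cont=0 payload=0x57=87: acc |= 87<<7 -> acc=11229 shift=14 [end]
Varint 2: bytes[3:5] = DD 57 -> value 11229 (2 byte(s))
  byte[5]=0x8D cont=1 payload=0x0D=13: acc |= 13<<0 -> acc=13 shift=7
  byte[6]=0x2A cont=0 payload=0x2A=42: acc |= 42<<7 -> acc=5389 shift=14 [end]
Varint 3: bytes[5:7] = 8D 2A -> value 5389 (2 byte(s))
  byte[7]=0xDB cont=1 payload=0x5B=91: acc |= 91<<0 -> acc=91 shift=7
  byte[8]=0xB2 cont=1 payload=0x32=50: acc |= 50<<7 -> acc=6491 shift=14
  byte[9]=0xBA cont=1 payload=0x3A=58: acc |= 58<<14 -> acc=956763 shift=21
  byte[10]=0x75 cont=0 payload=0x75=117: acc |= 117<<21 -> acc=246323547 shift=28 [end]
Varint 4: bytes[7:11] = DB B2 BA 75 -> value 246323547 (4 byte(s))
  byte[11]=0x39 cont=0 payload=0x39=57: acc |= 57<<0 -> acc=57 shift=7 [end]
Varint 5: bytes[11:12] = 39 -> value 57 (1 byte(s))
  byte[12]=0xAA cont=1 payload=0x2A=42: acc |= 42<<0 -> acc=42 shift=7
  byte[13]=0x95 cont=1 payload=0x15=21: acc |= 21<<7 -> acc=2730 shift=14
  byte[14]=0x31 cont=0 payload=0x31=49: acc |= 49<<14 -> acc=805546 shift=21 [end]
Varint 6: bytes[12:15] = AA 95 31 -> value 805546 (3 byte(s))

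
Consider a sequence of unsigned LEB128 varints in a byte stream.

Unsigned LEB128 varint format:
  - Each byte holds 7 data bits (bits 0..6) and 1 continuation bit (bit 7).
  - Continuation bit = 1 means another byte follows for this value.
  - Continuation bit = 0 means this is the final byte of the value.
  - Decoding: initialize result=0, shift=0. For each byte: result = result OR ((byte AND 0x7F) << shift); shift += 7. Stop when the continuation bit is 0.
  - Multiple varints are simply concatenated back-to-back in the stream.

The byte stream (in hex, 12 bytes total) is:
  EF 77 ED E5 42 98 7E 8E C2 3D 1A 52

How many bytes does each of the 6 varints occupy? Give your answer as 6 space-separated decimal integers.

Answer: 2 3 2 3 1 1

Derivation:
  byte[0]=0xEF cont=1 payload=0x6F=111: acc |= 111<<0 -> acc=111 shift=7
  byte[1]=0x77 cont=0 payload=0x77=119: acc |= 119<<7 -> acc=15343 shift=14 [end]
Varint 1: bytes[0:2] = EF 77 -> value 15343 (2 byte(s))
  byte[2]=0xED cont=1 payload=0x6D=109: acc |= 109<<0 -> acc=109 shift=7
  byte[3]=0xE5 cont=1 payload=0x65=101: acc |= 101<<7 -> acc=13037 shift=14
  byte[4]=0x42 cont=0 payload=0x42=66: acc |= 66<<14 -> acc=1094381 shift=21 [end]
Varint 2: bytes[2:5] = ED E5 42 -> value 1094381 (3 byte(s))
  byte[5]=0x98 cont=1 payload=0x18=24: acc |= 24<<0 -> acc=24 shift=7
  byte[6]=0x7E cont=0 payload=0x7E=126: acc |= 126<<7 -> acc=16152 shift=14 [end]
Varint 3: bytes[5:7] = 98 7E -> value 16152 (2 byte(s))
  byte[7]=0x8E cont=1 payload=0x0E=14: acc |= 14<<0 -> acc=14 shift=7
  byte[8]=0xC2 cont=1 payload=0x42=66: acc |= 66<<7 -> acc=8462 shift=14
  byte[9]=0x3D cont=0 payload=0x3D=61: acc |= 61<<14 -> acc=1007886 shift=21 [end]
Varint 4: bytes[7:10] = 8E C2 3D -> value 1007886 (3 byte(s))
  byte[10]=0x1A cont=0 payload=0x1A=26: acc |= 26<<0 -> acc=26 shift=7 [end]
Varint 5: bytes[10:11] = 1A -> value 26 (1 byte(s))
  byte[11]=0x52 cont=0 payload=0x52=82: acc |= 82<<0 -> acc=82 shift=7 [end]
Varint 6: bytes[11:12] = 52 -> value 82 (1 byte(s))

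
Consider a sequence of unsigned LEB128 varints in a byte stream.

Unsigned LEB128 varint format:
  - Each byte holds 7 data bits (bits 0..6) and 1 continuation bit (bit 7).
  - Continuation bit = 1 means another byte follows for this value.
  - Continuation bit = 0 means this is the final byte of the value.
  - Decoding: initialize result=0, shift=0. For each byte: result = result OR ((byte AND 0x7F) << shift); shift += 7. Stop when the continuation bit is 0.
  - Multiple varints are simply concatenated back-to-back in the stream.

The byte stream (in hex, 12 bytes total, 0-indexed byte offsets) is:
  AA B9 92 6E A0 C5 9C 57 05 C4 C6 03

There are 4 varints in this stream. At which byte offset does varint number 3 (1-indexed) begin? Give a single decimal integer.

Answer: 8

Derivation:
  byte[0]=0xAA cont=1 payload=0x2A=42: acc |= 42<<0 -> acc=42 shift=7
  byte[1]=0xB9 cont=1 payload=0x39=57: acc |= 57<<7 -> acc=7338 shift=14
  byte[2]=0x92 cont=1 payload=0x12=18: acc |= 18<<14 -> acc=302250 shift=21
  byte[3]=0x6E cont=0 payload=0x6E=110: acc |= 110<<21 -> acc=230988970 shift=28 [end]
Varint 1: bytes[0:4] = AA B9 92 6E -> value 230988970 (4 byte(s))
  byte[4]=0xA0 cont=1 payload=0x20=32: acc |= 32<<0 -> acc=32 shift=7
  byte[5]=0xC5 cont=1 payload=0x45=69: acc |= 69<<7 -> acc=8864 shift=14
  byte[6]=0x9C cont=1 payload=0x1C=28: acc |= 28<<14 -> acc=467616 shift=21
  byte[7]=0x57 cont=0 payload=0x57=87: acc |= 87<<21 -> acc=182919840 shift=28 [end]
Varint 2: bytes[4:8] = A0 C5 9C 57 -> value 182919840 (4 byte(s))
  byte[8]=0x05 cont=0 payload=0x05=5: acc |= 5<<0 -> acc=5 shift=7 [end]
Varint 3: bytes[8:9] = 05 -> value 5 (1 byte(s))
  byte[9]=0xC4 cont=1 payload=0x44=68: acc |= 68<<0 -> acc=68 shift=7
  byte[10]=0xC6 cont=1 payload=0x46=70: acc |= 70<<7 -> acc=9028 shift=14
  byte[11]=0x03 cont=0 payload=0x03=3: acc |= 3<<14 -> acc=58180 shift=21 [end]
Varint 4: bytes[9:12] = C4 C6 03 -> value 58180 (3 byte(s))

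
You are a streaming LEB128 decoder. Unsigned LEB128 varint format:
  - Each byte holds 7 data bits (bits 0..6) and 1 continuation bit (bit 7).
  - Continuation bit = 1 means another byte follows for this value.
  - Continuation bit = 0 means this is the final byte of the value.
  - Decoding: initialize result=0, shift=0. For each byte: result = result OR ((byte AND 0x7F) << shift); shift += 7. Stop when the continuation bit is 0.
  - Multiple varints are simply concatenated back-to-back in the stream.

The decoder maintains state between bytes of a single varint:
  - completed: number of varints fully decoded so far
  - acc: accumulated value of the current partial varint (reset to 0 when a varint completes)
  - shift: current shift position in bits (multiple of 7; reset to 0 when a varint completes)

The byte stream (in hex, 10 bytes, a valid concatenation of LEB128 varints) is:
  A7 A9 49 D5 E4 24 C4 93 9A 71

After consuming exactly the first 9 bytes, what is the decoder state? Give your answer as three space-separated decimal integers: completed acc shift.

byte[0]=0xA7 cont=1 payload=0x27: acc |= 39<<0 -> completed=0 acc=39 shift=7
byte[1]=0xA9 cont=1 payload=0x29: acc |= 41<<7 -> completed=0 acc=5287 shift=14
byte[2]=0x49 cont=0 payload=0x49: varint #1 complete (value=1201319); reset -> completed=1 acc=0 shift=0
byte[3]=0xD5 cont=1 payload=0x55: acc |= 85<<0 -> completed=1 acc=85 shift=7
byte[4]=0xE4 cont=1 payload=0x64: acc |= 100<<7 -> completed=1 acc=12885 shift=14
byte[5]=0x24 cont=0 payload=0x24: varint #2 complete (value=602709); reset -> completed=2 acc=0 shift=0
byte[6]=0xC4 cont=1 payload=0x44: acc |= 68<<0 -> completed=2 acc=68 shift=7
byte[7]=0x93 cont=1 payload=0x13: acc |= 19<<7 -> completed=2 acc=2500 shift=14
byte[8]=0x9A cont=1 payload=0x1A: acc |= 26<<14 -> completed=2 acc=428484 shift=21

Answer: 2 428484 21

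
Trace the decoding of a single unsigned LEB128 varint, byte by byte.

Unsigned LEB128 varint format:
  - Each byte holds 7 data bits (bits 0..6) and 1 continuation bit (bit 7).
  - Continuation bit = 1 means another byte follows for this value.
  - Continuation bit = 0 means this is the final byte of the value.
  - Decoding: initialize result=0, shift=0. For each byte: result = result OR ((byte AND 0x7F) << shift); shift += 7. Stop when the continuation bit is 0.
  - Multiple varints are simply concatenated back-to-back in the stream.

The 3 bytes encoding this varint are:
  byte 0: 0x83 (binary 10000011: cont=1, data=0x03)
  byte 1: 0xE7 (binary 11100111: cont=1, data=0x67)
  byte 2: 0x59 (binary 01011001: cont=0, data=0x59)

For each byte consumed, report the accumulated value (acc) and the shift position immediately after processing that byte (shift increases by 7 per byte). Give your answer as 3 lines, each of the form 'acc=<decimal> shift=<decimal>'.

byte 0=0x83: payload=0x03=3, contrib = 3<<0 = 3; acc -> 3, shift -> 7
byte 1=0xE7: payload=0x67=103, contrib = 103<<7 = 13184; acc -> 13187, shift -> 14
byte 2=0x59: payload=0x59=89, contrib = 89<<14 = 1458176; acc -> 1471363, shift -> 21

Answer: acc=3 shift=7
acc=13187 shift=14
acc=1471363 shift=21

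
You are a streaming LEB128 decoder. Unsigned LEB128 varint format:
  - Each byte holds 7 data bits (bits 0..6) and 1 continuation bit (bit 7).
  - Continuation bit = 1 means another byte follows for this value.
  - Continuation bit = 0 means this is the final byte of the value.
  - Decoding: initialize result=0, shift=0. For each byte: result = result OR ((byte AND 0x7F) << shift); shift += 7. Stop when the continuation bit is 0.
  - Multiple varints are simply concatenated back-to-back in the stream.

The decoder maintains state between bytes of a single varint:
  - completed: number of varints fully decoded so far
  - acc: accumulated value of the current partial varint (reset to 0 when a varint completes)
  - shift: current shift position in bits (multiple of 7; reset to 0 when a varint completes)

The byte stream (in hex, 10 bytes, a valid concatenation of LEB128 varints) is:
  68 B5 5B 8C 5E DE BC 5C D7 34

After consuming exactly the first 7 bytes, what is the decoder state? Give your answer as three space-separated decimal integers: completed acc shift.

byte[0]=0x68 cont=0 payload=0x68: varint #1 complete (value=104); reset -> completed=1 acc=0 shift=0
byte[1]=0xB5 cont=1 payload=0x35: acc |= 53<<0 -> completed=1 acc=53 shift=7
byte[2]=0x5B cont=0 payload=0x5B: varint #2 complete (value=11701); reset -> completed=2 acc=0 shift=0
byte[3]=0x8C cont=1 payload=0x0C: acc |= 12<<0 -> completed=2 acc=12 shift=7
byte[4]=0x5E cont=0 payload=0x5E: varint #3 complete (value=12044); reset -> completed=3 acc=0 shift=0
byte[5]=0xDE cont=1 payload=0x5E: acc |= 94<<0 -> completed=3 acc=94 shift=7
byte[6]=0xBC cont=1 payload=0x3C: acc |= 60<<7 -> completed=3 acc=7774 shift=14

Answer: 3 7774 14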